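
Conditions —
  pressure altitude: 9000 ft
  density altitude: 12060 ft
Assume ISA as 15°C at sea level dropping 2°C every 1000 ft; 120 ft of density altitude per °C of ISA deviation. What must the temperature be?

Density altitude − pressure altitude = 12060 − 9000 = +3060 ft.
At 120 ft/°C that is an ISA deviation of 3060/120 = +25.5°C.
ISA temperature at 9000 ft = 15 − 2 × (9000/1000) = -3°C.
OAT = ISA + deviation = -3 + (+25.5) = 22.5°C.

22.5°C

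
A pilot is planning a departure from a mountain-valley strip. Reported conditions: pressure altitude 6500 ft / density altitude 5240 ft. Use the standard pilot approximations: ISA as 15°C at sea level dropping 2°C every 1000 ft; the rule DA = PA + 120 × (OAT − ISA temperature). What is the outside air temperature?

Density altitude − pressure altitude = 5240 − 6500 = -1260 ft.
At 120 ft/°C that is an ISA deviation of -1260/120 = -10.5°C.
ISA temperature at 6500 ft = 15 − 2 × (6500/1000) = 2°C.
OAT = ISA + deviation = 2 + (-10.5) = -8.5°C.

-8.5°C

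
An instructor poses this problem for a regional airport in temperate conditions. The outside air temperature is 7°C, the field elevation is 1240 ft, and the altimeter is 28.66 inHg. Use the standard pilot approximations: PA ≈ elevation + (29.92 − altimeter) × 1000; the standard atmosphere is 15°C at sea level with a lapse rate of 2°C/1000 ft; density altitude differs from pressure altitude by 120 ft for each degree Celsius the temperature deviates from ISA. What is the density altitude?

Pressure altitude = 1240 + (29.92 − 28.66) × 1000 = 1240 + (+1260) = 2500 ft.
ISA temperature at 2500 ft = 15 − 2 × (2500/1000) = 10°C.
ISA deviation = 7 − 10 = -3°C.
Density altitude = 2500 + 120 × (-3) = 2140 ft.

2140 ft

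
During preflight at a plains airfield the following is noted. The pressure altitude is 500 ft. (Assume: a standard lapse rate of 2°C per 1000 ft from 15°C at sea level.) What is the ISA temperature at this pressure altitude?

14°C

ISA temperature = 15 − 2 × (500/1000) = 15 − 1 = 14°C.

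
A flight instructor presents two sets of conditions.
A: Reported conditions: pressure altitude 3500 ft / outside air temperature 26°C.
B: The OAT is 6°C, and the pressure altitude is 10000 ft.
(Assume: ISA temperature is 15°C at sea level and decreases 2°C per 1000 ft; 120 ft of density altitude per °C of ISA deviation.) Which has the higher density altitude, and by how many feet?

A: ISA temp = 8°C, deviation +18°C, DA = 3500 + 120 × 18 = 5660 ft.
B: ISA temp = -5°C, deviation +11°C, DA = 10000 + 120 × 11 = 11320 ft.
B is higher by 11320 − 5660 = 5660 ft.

B by 5660 ft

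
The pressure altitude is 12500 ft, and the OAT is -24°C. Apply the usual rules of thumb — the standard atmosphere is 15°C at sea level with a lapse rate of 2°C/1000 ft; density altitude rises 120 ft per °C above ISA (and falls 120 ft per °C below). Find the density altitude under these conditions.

ISA temperature at 12500 ft = 15 − 2 × (12500/1000) = -10°C.
ISA deviation = -24 − (-10) = -14°C.
Density altitude = 12500 + 120 × (-14) = 12500 + (-1680) = 10820 ft.

10820 ft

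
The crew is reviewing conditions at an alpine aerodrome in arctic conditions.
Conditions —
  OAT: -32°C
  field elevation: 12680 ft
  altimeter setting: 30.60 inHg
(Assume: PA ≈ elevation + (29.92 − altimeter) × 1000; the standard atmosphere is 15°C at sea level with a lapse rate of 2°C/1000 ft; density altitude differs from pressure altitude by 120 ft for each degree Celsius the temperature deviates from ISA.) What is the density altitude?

Pressure altitude = 12680 + (29.92 − 30.60) × 1000 = 12680 + (-680) = 12000 ft.
ISA temperature at 12000 ft = 15 − 2 × (12000/1000) = -9°C.
ISA deviation = -32 − (-9) = -23°C.
Density altitude = 12000 + 120 × (-23) = 9240 ft.

9240 ft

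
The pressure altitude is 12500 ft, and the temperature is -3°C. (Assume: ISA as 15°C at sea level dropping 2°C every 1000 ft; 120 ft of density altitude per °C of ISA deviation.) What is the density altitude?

ISA temperature at 12500 ft = 15 − 2 × (12500/1000) = -10°C.
ISA deviation = -3 − (-10) = +7°C.
Density altitude = 12500 + 120 × (7) = 12500 + (+840) = 13340 ft.

13340 ft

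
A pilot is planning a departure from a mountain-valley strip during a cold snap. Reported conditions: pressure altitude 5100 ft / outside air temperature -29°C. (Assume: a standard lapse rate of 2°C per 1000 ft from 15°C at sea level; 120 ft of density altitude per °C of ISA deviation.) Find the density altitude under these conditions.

ISA temperature at 5100 ft = 15 − 2 × (5100/1000) = 4.8°C.
ISA deviation = -29 − 4.8 = -33.8°C.
Density altitude = 5100 + 120 × (-33.8) = 5100 + (-4056) = 1044 ft.

1044 ft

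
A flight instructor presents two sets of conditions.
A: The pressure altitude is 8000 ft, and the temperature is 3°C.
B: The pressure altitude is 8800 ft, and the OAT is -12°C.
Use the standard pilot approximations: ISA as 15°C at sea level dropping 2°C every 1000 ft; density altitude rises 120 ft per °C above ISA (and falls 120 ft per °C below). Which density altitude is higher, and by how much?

A: ISA temp = -1°C, deviation +4°C, DA = 8000 + 120 × 4 = 8480 ft.
B: ISA temp = -2.6°C, deviation -9.4°C, DA = 8800 + 120 × (-9.4) = 7672 ft.
A is higher by 8480 − 7672 = 808 ft.

A by 808 ft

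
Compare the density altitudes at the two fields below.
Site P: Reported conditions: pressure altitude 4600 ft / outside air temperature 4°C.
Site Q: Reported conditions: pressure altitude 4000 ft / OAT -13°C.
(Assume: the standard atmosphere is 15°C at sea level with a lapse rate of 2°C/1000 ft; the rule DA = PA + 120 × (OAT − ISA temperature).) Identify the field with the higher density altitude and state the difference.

Site P: ISA temp = 5.8°C, deviation -1.8°C, DA = 4600 + 120 × (-1.8) = 4384 ft.
Site Q: ISA temp = 7°C, deviation -20°C, DA = 4000 + 120 × (-20) = 1600 ft.
Site P is higher by 4384 − 1600 = 2784 ft.

Site P by 2784 ft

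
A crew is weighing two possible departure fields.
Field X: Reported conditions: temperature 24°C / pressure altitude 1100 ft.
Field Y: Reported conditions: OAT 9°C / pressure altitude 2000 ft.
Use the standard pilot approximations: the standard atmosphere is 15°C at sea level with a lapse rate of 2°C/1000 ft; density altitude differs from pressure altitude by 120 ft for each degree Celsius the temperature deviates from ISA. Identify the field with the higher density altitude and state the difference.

Field X by 684 ft

Field X: ISA temp = 12.8°C, deviation +11.2°C, DA = 1100 + 120 × 11.2 = 2444 ft.
Field Y: ISA temp = 11°C, deviation -2°C, DA = 2000 + 120 × (-2) = 1760 ft.
Field X is higher by 2444 − 1760 = 684 ft.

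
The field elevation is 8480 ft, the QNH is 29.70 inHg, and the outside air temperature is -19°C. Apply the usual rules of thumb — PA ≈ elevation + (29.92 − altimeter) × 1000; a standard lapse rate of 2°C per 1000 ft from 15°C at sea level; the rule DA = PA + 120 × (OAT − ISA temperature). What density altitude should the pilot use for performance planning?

Pressure altitude = 8480 + (29.92 − 29.70) × 1000 = 8480 + (+220) = 8700 ft.
ISA temperature at 8700 ft = 15 − 2 × (8700/1000) = -2.4°C.
ISA deviation = -19 − (-2.4) = -16.6°C.
Density altitude = 8700 + 120 × (-16.6) = 6708 ft.

6708 ft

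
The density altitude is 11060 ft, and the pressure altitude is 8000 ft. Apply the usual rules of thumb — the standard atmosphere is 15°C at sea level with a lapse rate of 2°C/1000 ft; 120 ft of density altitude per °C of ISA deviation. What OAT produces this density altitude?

24.5°C

Density altitude − pressure altitude = 11060 − 8000 = +3060 ft.
At 120 ft/°C that is an ISA deviation of 3060/120 = +25.5°C.
ISA temperature at 8000 ft = 15 − 2 × (8000/1000) = -1°C.
OAT = ISA + deviation = -1 + (+25.5) = 24.5°C.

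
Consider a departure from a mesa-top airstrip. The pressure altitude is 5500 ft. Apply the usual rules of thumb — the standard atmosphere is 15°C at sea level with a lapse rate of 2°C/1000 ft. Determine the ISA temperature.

4°C

ISA temperature = 15 − 2 × (5500/1000) = 15 − 11 = 4°C.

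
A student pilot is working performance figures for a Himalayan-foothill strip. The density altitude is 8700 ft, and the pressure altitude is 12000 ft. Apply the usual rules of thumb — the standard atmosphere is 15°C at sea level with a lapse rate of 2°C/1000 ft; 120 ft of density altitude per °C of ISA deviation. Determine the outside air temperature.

Density altitude − pressure altitude = 8700 − 12000 = -3300 ft.
At 120 ft/°C that is an ISA deviation of -3300/120 = -27.5°C.
ISA temperature at 12000 ft = 15 − 2 × (12000/1000) = -9°C.
OAT = ISA + deviation = -9 + (-27.5) = -36.5°C.

-36.5°C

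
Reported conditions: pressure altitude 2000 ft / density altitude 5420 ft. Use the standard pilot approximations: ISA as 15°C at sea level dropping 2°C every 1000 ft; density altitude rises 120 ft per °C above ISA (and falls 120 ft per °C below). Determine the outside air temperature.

Density altitude − pressure altitude = 5420 − 2000 = +3420 ft.
At 120 ft/°C that is an ISA deviation of 3420/120 = +28.5°C.
ISA temperature at 2000 ft = 15 − 2 × (2000/1000) = 11°C.
OAT = ISA + deviation = 11 + (+28.5) = 39.5°C.

39.5°C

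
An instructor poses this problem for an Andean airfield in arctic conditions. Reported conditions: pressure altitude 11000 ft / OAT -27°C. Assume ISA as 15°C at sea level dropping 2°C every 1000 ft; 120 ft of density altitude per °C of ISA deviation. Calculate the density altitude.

ISA temperature at 11000 ft = 15 − 2 × (11000/1000) = -7°C.
ISA deviation = -27 − (-7) = -20°C.
Density altitude = 11000 + 120 × (-20) = 11000 + (-2400) = 8600 ft.

8600 ft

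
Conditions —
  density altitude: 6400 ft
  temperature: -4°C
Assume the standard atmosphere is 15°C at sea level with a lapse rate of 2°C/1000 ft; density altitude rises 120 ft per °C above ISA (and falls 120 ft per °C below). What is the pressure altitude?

DA = PA + 120 × (OAT − (15 − 2·PA/1000)) = PA + 120·OAT − 1800 + 0.24·PA = 1.24·PA + 120·OAT − 1800.
So 1.24·PA = 6400 − 120 × (-4) + 1800 = 8680.
PA = 8680 / 1.24 = 7000 ft.

7000 ft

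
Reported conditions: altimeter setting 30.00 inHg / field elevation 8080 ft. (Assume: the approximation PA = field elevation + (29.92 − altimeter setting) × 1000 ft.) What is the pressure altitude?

8000 ft

Pressure correction = (29.92 − 30.00) × 1000 = -80 ft.
Pressure altitude = 8080 + (-80) = 8000 ft.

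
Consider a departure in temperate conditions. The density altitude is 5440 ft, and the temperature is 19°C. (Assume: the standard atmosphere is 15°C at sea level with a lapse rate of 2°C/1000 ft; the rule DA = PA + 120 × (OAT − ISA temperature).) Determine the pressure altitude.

4000 ft

DA = PA + 120 × (OAT − (15 − 2·PA/1000)) = PA + 120·OAT − 1800 + 0.24·PA = 1.24·PA + 120·OAT − 1800.
So 1.24·PA = 5440 − 120 × 19 + 1800 = 4960.
PA = 4960 / 1.24 = 4000 ft.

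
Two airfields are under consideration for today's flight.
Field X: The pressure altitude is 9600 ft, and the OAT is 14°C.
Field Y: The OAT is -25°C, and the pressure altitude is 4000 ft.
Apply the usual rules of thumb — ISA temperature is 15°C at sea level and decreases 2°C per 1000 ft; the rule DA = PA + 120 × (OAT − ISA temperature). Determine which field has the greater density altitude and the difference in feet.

Field X by 11624 ft

Field X: ISA temp = -4.2°C, deviation +18.2°C, DA = 9600 + 120 × 18.2 = 11784 ft.
Field Y: ISA temp = 7°C, deviation -32°C, DA = 4000 + 120 × (-32) = 160 ft.
Field X is higher by 11784 − 160 = 11624 ft.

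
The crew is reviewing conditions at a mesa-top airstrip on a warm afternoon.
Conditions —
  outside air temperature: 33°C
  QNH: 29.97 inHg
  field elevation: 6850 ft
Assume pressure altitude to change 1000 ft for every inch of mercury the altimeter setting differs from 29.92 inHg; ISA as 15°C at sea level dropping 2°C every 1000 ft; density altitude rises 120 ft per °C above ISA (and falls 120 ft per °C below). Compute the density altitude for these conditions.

10592 ft

Pressure altitude = 6850 + (29.92 − 29.97) × 1000 = 6850 + (-50) = 6800 ft.
ISA temperature at 6800 ft = 15 − 2 × (6800/1000) = 1.4°C.
ISA deviation = 33 − 1.4 = +31.6°C.
Density altitude = 6800 + 120 × (31.6) = 10592 ft.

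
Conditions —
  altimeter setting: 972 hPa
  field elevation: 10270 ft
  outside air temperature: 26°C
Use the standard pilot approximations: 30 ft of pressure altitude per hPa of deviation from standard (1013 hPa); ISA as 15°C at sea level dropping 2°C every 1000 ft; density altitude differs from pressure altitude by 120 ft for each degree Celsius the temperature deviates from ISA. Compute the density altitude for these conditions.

Pressure altitude = 10270 + (1013 − 972) × 30 = 10270 + (+1230) = 11500 ft.
ISA temperature at 11500 ft = 15 − 2 × (11500/1000) = -8°C.
ISA deviation = 26 − (-8) = +34°C.
Density altitude = 11500 + 120 × (34) = 15580 ft.

15580 ft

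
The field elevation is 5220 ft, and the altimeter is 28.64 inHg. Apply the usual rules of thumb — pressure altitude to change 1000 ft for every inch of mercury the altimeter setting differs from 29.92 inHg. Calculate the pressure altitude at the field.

Pressure correction = (29.92 − 28.64) × 1000 = +1280 ft.
Pressure altitude = 5220 + (+1280) = 6500 ft.

6500 ft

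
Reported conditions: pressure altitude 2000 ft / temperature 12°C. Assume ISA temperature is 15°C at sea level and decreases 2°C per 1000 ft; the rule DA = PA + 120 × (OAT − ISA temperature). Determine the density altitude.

2120 ft

ISA temperature at 2000 ft = 15 − 2 × (2000/1000) = 11°C.
ISA deviation = 12 − 11 = +1°C.
Density altitude = 2000 + 120 × (1) = 2000 + (+120) = 2120 ft.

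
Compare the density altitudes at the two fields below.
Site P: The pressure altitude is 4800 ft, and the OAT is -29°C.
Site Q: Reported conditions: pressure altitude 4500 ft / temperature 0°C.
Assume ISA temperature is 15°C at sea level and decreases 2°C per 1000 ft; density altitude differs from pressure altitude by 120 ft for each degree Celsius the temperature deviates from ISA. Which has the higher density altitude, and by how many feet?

Site P: ISA temp = 5.4°C, deviation -34.4°C, DA = 4800 + 120 × (-34.4) = 672 ft.
Site Q: ISA temp = 6°C, deviation -6°C, DA = 4500 + 120 × (-6) = 3780 ft.
Site Q is higher by 3780 − 672 = 3108 ft.

Site Q by 3108 ft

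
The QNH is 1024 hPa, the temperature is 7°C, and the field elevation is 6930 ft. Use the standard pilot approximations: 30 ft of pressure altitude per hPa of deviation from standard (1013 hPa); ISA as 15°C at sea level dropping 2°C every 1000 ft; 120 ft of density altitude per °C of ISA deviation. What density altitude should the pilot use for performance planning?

7224 ft

Pressure altitude = 6930 + (1013 − 1024) × 30 = 6930 + (-330) = 6600 ft.
ISA temperature at 6600 ft = 15 − 2 × (6600/1000) = 1.8°C.
ISA deviation = 7 − 1.8 = +5.2°C.
Density altitude = 6600 + 120 × (5.2) = 7224 ft.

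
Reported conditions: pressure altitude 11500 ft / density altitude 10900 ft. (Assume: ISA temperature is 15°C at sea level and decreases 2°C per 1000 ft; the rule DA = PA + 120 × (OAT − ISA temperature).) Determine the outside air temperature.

Density altitude − pressure altitude = 10900 − 11500 = -600 ft.
At 120 ft/°C that is an ISA deviation of -600/120 = -5°C.
ISA temperature at 11500 ft = 15 − 2 × (11500/1000) = -8°C.
OAT = ISA + deviation = -8 + (-5) = -13°C.

-13°C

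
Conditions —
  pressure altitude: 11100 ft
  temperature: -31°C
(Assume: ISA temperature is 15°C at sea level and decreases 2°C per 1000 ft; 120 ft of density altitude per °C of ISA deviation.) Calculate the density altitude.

8244 ft

ISA temperature at 11100 ft = 15 − 2 × (11100/1000) = -7.2°C.
ISA deviation = -31 − (-7.2) = -23.8°C.
Density altitude = 11100 + 120 × (-23.8) = 11100 + (-2856) = 8244 ft.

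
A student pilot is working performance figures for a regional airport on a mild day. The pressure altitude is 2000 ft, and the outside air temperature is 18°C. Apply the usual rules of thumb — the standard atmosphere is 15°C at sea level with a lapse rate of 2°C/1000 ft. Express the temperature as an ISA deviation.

ISA+7°C

ISA temperature at 2000 ft = 15 − 2 × (2000/1000) = 11°C.
Deviation = OAT − ISA = 18 − 11 = +7°C.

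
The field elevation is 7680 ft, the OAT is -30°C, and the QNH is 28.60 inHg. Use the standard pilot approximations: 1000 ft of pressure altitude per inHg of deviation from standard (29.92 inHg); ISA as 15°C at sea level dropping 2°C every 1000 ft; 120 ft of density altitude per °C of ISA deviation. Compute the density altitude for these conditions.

5760 ft

Pressure altitude = 7680 + (29.92 − 28.60) × 1000 = 7680 + (+1320) = 9000 ft.
ISA temperature at 9000 ft = 15 − 2 × (9000/1000) = -3°C.
ISA deviation = -30 − (-3) = -27°C.
Density altitude = 9000 + 120 × (-27) = 5760 ft.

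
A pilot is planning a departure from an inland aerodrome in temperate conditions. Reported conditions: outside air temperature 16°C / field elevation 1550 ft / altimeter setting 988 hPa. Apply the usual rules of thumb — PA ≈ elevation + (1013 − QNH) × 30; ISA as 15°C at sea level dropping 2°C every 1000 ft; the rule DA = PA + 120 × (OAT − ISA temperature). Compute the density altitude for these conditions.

Pressure altitude = 1550 + (1013 − 988) × 30 = 1550 + (+750) = 2300 ft.
ISA temperature at 2300 ft = 15 − 2 × (2300/1000) = 10.4°C.
ISA deviation = 16 − 10.4 = +5.6°C.
Density altitude = 2300 + 120 × (5.6) = 2972 ft.

2972 ft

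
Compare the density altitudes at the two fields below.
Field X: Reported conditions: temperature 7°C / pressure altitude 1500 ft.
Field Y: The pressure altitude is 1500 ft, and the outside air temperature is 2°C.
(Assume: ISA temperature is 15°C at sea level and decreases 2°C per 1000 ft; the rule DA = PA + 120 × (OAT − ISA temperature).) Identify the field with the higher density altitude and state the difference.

Field X: ISA temp = 12°C, deviation -5°C, DA = 1500 + 120 × (-5) = 900 ft.
Field Y: ISA temp = 12°C, deviation -10°C, DA = 1500 + 120 × (-10) = 300 ft.
Field X is higher by 900 − 300 = 600 ft.

Field X by 600 ft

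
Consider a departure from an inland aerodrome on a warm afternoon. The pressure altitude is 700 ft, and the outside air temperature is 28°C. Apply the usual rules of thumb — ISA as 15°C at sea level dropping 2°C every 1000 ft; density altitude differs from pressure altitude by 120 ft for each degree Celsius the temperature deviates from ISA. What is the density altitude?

2428 ft

ISA temperature at 700 ft = 15 − 2 × (700/1000) = 13.6°C.
ISA deviation = 28 − 13.6 = +14.4°C.
Density altitude = 700 + 120 × (14.4) = 700 + (+1728) = 2428 ft.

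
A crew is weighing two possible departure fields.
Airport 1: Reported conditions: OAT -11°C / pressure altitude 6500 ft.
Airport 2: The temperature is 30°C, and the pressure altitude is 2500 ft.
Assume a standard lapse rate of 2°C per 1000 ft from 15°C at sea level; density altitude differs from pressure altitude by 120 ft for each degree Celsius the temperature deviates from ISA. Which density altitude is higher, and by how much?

Airport 1: ISA temp = 2°C, deviation -13°C, DA = 6500 + 120 × (-13) = 4940 ft.
Airport 2: ISA temp = 10°C, deviation +20°C, DA = 2500 + 120 × 20 = 4900 ft.
Airport 1 is higher by 4940 − 4900 = 40 ft.

Airport 1 by 40 ft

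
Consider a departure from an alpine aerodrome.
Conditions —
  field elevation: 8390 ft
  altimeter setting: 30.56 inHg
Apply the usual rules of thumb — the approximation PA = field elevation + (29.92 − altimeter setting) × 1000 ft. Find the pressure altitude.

7750 ft

Pressure correction = (29.92 − 30.56) × 1000 = -640 ft.
Pressure altitude = 8390 + (-640) = 7750 ft.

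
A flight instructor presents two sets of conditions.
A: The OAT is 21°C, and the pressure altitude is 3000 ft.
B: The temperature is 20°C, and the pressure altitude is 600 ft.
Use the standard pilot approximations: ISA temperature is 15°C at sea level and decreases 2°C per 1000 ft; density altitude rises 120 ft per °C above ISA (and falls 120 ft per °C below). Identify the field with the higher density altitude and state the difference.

A: ISA temp = 9°C, deviation +12°C, DA = 3000 + 120 × 12 = 4440 ft.
B: ISA temp = 13.8°C, deviation +6.2°C, DA = 600 + 120 × 6.2 = 1344 ft.
A is higher by 4440 − 1344 = 3096 ft.

A by 3096 ft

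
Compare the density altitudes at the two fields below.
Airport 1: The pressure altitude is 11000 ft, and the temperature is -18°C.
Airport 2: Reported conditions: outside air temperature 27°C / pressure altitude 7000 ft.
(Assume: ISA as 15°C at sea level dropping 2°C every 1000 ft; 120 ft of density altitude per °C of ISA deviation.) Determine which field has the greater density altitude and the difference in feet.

Airport 1: ISA temp = -7°C, deviation -11°C, DA = 11000 + 120 × (-11) = 9680 ft.
Airport 2: ISA temp = 1°C, deviation +26°C, DA = 7000 + 120 × 26 = 10120 ft.
Airport 2 is higher by 10120 − 9680 = 440 ft.

Airport 2 by 440 ft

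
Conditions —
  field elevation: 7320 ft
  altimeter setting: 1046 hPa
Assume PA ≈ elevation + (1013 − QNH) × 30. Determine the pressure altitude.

6330 ft

Pressure correction = (1013 − 1046) × 30 = -990 ft.
Pressure altitude = 7320 + (-990) = 6330 ft.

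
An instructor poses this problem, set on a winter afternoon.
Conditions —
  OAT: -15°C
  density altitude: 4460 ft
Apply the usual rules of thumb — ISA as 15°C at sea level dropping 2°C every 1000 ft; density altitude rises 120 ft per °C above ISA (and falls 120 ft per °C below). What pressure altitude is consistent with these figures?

DA = PA + 120 × (OAT − (15 − 2·PA/1000)) = PA + 120·OAT − 1800 + 0.24·PA = 1.24·PA + 120·OAT − 1800.
So 1.24·PA = 4460 − 120 × (-15) + 1800 = 8060.
PA = 8060 / 1.24 = 6500 ft.

6500 ft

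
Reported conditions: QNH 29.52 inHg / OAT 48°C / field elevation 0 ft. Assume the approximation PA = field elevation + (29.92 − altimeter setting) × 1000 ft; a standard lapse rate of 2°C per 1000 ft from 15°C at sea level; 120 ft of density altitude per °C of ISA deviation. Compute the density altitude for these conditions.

Pressure altitude = 0 + (29.92 − 29.52) × 1000 = 0 + (+400) = 400 ft.
ISA temperature at 400 ft = 15 − 2 × (400/1000) = 14.2°C.
ISA deviation = 48 − 14.2 = +33.8°C.
Density altitude = 400 + 120 × (33.8) = 4456 ft.

4456 ft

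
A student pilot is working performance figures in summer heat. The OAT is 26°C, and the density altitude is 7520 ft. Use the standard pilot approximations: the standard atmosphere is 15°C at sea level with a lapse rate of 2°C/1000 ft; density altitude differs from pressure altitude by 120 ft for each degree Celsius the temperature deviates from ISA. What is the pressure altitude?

5000 ft

DA = PA + 120 × (OAT − (15 − 2·PA/1000)) = PA + 120·OAT − 1800 + 0.24·PA = 1.24·PA + 120·OAT − 1800.
So 1.24·PA = 7520 − 120 × 26 + 1800 = 6200.
PA = 6200 / 1.24 = 5000 ft.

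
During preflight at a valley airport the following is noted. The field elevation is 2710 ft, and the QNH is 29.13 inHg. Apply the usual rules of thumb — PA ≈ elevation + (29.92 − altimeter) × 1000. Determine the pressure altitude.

Pressure correction = (29.92 − 29.13) × 1000 = +790 ft.
Pressure altitude = 2710 + (+790) = 3500 ft.

3500 ft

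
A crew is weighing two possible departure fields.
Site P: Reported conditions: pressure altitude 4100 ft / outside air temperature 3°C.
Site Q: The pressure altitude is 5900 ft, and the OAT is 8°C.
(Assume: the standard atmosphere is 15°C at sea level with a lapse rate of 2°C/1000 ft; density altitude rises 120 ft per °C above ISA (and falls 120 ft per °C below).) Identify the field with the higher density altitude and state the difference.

Site P: ISA temp = 6.8°C, deviation -3.8°C, DA = 4100 + 120 × (-3.8) = 3644 ft.
Site Q: ISA temp = 3.2°C, deviation +4.8°C, DA = 5900 + 120 × 4.8 = 6476 ft.
Site Q is higher by 6476 − 3644 = 2832 ft.

Site Q by 2832 ft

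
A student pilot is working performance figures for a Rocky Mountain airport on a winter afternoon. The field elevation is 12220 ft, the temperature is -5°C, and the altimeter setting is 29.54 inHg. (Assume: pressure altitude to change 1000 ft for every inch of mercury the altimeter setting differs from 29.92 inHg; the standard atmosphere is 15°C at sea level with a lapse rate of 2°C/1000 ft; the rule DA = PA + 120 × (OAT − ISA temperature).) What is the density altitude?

Pressure altitude = 12220 + (29.92 − 29.54) × 1000 = 12220 + (+380) = 12600 ft.
ISA temperature at 12600 ft = 15 − 2 × (12600/1000) = -10.2°C.
ISA deviation = -5 − (-10.2) = +5.2°C.
Density altitude = 12600 + 120 × (5.2) = 13224 ft.

13224 ft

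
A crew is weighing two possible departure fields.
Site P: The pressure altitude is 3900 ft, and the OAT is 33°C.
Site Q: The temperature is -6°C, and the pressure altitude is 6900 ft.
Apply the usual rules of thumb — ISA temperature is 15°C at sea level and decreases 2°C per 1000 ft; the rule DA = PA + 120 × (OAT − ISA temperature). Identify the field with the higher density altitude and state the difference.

Site P by 960 ft

Site P: ISA temp = 7.2°C, deviation +25.8°C, DA = 3900 + 120 × 25.8 = 6996 ft.
Site Q: ISA temp = 1.2°C, deviation -7.2°C, DA = 6900 + 120 × (-7.2) = 6036 ft.
Site P is higher by 6996 − 6036 = 960 ft.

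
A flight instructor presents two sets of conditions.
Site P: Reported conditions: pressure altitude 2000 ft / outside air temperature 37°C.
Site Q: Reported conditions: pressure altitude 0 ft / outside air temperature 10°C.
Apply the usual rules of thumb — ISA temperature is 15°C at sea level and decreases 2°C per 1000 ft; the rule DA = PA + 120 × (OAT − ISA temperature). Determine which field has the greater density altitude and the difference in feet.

Site P: ISA temp = 11°C, deviation +26°C, DA = 2000 + 120 × 26 = 5120 ft.
Site Q: ISA temp = 15°C, deviation -5°C, DA = 0 + 120 × (-5) = -600 ft.
Site P is higher by 5120 − (-600) = 5720 ft.

Site P by 5720 ft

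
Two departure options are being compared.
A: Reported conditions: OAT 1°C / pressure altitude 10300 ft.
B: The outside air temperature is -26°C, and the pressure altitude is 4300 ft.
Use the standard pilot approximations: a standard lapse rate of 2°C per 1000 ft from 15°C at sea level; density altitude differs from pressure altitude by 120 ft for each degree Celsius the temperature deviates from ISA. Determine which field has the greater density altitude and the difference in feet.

A: ISA temp = -5.6°C, deviation +6.6°C, DA = 10300 + 120 × 6.6 = 11092 ft.
B: ISA temp = 6.4°C, deviation -32.4°C, DA = 4300 + 120 × (-32.4) = 412 ft.
A is higher by 11092 − 412 = 10680 ft.

A by 10680 ft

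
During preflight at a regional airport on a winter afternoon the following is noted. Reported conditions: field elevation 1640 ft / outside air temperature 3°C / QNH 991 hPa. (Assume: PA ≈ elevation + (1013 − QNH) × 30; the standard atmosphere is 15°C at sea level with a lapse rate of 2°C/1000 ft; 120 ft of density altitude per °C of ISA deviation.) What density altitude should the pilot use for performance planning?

1412 ft

Pressure altitude = 1640 + (1013 − 991) × 30 = 1640 + (+660) = 2300 ft.
ISA temperature at 2300 ft = 15 − 2 × (2300/1000) = 10.4°C.
ISA deviation = 3 − 10.4 = -7.4°C.
Density altitude = 2300 + 120 × (-7.4) = 1412 ft.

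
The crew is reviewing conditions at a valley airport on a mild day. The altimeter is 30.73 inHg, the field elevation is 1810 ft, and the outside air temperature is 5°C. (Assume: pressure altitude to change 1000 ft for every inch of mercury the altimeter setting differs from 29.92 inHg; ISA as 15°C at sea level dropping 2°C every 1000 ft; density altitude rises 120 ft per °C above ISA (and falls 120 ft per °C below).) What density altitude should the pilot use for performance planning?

Pressure altitude = 1810 + (29.92 − 30.73) × 1000 = 1810 + (-810) = 1000 ft.
ISA temperature at 1000 ft = 15 − 2 × (1000/1000) = 13°C.
ISA deviation = 5 − 13 = -8°C.
Density altitude = 1000 + 120 × (-8) = 40 ft.

40 ft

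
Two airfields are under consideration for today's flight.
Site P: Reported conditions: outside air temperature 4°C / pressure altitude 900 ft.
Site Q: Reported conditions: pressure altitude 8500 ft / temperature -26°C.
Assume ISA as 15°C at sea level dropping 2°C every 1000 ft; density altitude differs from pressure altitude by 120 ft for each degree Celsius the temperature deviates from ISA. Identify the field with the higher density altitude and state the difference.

Site Q by 5824 ft

Site P: ISA temp = 13.2°C, deviation -9.2°C, DA = 900 + 120 × (-9.2) = -204 ft.
Site Q: ISA temp = -2°C, deviation -24°C, DA = 8500 + 120 × (-24) = 5620 ft.
Site Q is higher by 5620 − (-204) = 5824 ft.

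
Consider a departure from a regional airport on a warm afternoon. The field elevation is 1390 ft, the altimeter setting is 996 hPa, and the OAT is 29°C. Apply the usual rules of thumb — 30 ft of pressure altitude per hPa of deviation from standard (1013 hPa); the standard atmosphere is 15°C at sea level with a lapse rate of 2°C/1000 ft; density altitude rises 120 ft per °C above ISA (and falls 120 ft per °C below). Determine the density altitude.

4036 ft

Pressure altitude = 1390 + (1013 − 996) × 30 = 1390 + (+510) = 1900 ft.
ISA temperature at 1900 ft = 15 − 2 × (1900/1000) = 11.2°C.
ISA deviation = 29 − 11.2 = +17.8°C.
Density altitude = 1900 + 120 × (17.8) = 4036 ft.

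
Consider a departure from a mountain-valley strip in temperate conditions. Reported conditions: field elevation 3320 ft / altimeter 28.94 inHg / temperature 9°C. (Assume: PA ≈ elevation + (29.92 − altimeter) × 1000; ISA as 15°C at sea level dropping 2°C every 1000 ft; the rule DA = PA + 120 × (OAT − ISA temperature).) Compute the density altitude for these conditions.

Pressure altitude = 3320 + (29.92 − 28.94) × 1000 = 3320 + (+980) = 4300 ft.
ISA temperature at 4300 ft = 15 − 2 × (4300/1000) = 6.4°C.
ISA deviation = 9 − 6.4 = +2.6°C.
Density altitude = 4300 + 120 × (2.6) = 4612 ft.

4612 ft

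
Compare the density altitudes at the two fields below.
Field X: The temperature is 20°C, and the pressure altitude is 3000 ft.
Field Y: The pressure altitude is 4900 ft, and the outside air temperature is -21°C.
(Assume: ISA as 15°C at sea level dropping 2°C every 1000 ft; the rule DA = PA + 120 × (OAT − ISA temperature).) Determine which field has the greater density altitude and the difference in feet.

Field X: ISA temp = 9°C, deviation +11°C, DA = 3000 + 120 × 11 = 4320 ft.
Field Y: ISA temp = 5.2°C, deviation -26.2°C, DA = 4900 + 120 × (-26.2) = 1756 ft.
Field X is higher by 4320 − 1756 = 2564 ft.

Field X by 2564 ft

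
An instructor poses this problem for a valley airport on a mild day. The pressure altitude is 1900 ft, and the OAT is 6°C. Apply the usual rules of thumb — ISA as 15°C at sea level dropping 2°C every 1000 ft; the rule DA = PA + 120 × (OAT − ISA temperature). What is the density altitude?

ISA temperature at 1900 ft = 15 − 2 × (1900/1000) = 11.2°C.
ISA deviation = 6 − 11.2 = -5.2°C.
Density altitude = 1900 + 120 × (-5.2) = 1900 + (-624) = 1276 ft.

1276 ft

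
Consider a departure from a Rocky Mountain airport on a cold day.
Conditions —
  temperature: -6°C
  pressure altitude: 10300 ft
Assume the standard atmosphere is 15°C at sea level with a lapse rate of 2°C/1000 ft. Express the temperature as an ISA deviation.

ISA-0.4°C

ISA temperature at 10300 ft = 15 − 2 × (10300/1000) = -5.6°C.
Deviation = OAT − ISA = -6 − (-5.6) = -0.4°C.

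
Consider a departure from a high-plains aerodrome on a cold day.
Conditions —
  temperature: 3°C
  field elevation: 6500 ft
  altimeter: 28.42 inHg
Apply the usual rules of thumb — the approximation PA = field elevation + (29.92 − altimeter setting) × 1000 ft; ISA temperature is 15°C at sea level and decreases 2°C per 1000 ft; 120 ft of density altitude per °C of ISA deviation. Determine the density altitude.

8480 ft

Pressure altitude = 6500 + (29.92 − 28.42) × 1000 = 6500 + (+1500) = 8000 ft.
ISA temperature at 8000 ft = 15 − 2 × (8000/1000) = -1°C.
ISA deviation = 3 − (-1) = +4°C.
Density altitude = 8000 + 120 × (4) = 8480 ft.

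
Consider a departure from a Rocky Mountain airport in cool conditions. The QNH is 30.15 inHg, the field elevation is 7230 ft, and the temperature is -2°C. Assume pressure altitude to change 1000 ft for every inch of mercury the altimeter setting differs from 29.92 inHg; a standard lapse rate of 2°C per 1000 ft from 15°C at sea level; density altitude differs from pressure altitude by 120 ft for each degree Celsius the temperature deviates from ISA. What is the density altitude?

Pressure altitude = 7230 + (29.92 − 30.15) × 1000 = 7230 + (-230) = 7000 ft.
ISA temperature at 7000 ft = 15 − 2 × (7000/1000) = 1°C.
ISA deviation = -2 − 1 = -3°C.
Density altitude = 7000 + 120 × (-3) = 6640 ft.

6640 ft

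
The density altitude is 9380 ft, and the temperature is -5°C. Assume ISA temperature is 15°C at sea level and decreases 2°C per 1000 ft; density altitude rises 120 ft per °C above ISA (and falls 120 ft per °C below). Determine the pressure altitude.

DA = PA + 120 × (OAT − (15 − 2·PA/1000)) = PA + 120·OAT − 1800 + 0.24·PA = 1.24·PA + 120·OAT − 1800.
So 1.24·PA = 9380 − 120 × (-5) + 1800 = 11780.
PA = 11780 / 1.24 = 9500 ft.

9500 ft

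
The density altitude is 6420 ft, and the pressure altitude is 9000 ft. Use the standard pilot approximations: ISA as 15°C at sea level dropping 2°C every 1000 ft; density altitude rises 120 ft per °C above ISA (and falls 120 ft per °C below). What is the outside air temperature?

-24.5°C

Density altitude − pressure altitude = 6420 − 9000 = -2580 ft.
At 120 ft/°C that is an ISA deviation of -2580/120 = -21.5°C.
ISA temperature at 9000 ft = 15 − 2 × (9000/1000) = -3°C.
OAT = ISA + deviation = -3 + (-21.5) = -24.5°C.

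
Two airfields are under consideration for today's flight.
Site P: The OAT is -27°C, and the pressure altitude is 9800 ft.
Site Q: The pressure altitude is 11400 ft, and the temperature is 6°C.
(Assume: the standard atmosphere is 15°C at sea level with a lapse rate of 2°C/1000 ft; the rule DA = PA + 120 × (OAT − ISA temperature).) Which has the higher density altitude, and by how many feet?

Site P: ISA temp = -4.6°C, deviation -22.4°C, DA = 9800 + 120 × (-22.4) = 7112 ft.
Site Q: ISA temp = -7.8°C, deviation +13.8°C, DA = 11400 + 120 × 13.8 = 13056 ft.
Site Q is higher by 13056 − 7112 = 5944 ft.

Site Q by 5944 ft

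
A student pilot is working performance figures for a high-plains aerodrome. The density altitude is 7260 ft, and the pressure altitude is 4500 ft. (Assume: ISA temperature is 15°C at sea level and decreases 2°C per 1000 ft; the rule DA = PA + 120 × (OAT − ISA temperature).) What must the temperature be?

29°C

Density altitude − pressure altitude = 7260 − 4500 = +2760 ft.
At 120 ft/°C that is an ISA deviation of 2760/120 = +23°C.
ISA temperature at 4500 ft = 15 − 2 × (4500/1000) = 6°C.
OAT = ISA + deviation = 6 + (+23) = 29°C.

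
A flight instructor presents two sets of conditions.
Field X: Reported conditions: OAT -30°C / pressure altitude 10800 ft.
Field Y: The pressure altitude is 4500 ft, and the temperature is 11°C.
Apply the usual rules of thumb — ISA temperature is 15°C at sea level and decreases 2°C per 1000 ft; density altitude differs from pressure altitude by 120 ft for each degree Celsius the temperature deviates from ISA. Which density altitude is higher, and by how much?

Field X by 2892 ft

Field X: ISA temp = -6.6°C, deviation -23.4°C, DA = 10800 + 120 × (-23.4) = 7992 ft.
Field Y: ISA temp = 6°C, deviation +5°C, DA = 4500 + 120 × 5 = 5100 ft.
Field X is higher by 7992 − 5100 = 2892 ft.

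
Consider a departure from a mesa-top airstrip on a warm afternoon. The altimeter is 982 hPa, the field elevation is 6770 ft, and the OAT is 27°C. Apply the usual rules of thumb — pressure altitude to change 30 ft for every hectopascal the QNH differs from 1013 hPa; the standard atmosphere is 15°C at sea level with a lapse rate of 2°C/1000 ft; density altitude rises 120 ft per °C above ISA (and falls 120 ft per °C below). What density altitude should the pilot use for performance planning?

10988 ft

Pressure altitude = 6770 + (1013 − 982) × 30 = 6770 + (+930) = 7700 ft.
ISA temperature at 7700 ft = 15 − 2 × (7700/1000) = -0.4°C.
ISA deviation = 27 − (-0.4) = +27.4°C.
Density altitude = 7700 + 120 × (27.4) = 10988 ft.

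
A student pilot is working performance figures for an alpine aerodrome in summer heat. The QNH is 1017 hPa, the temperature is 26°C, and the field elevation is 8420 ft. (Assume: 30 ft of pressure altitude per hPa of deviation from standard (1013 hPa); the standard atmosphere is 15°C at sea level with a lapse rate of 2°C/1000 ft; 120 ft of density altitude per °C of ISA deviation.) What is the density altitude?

Pressure altitude = 8420 + (1013 − 1017) × 30 = 8420 + (-120) = 8300 ft.
ISA temperature at 8300 ft = 15 − 2 × (8300/1000) = -1.6°C.
ISA deviation = 26 − (-1.6) = +27.6°C.
Density altitude = 8300 + 120 × (27.6) = 11612 ft.

11612 ft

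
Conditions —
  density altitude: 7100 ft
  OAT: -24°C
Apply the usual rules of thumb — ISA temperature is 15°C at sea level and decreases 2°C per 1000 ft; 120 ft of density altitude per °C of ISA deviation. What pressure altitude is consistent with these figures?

9500 ft

DA = PA + 120 × (OAT − (15 − 2·PA/1000)) = PA + 120·OAT − 1800 + 0.24·PA = 1.24·PA + 120·OAT − 1800.
So 1.24·PA = 7100 − 120 × (-24) + 1800 = 11780.
PA = 11780 / 1.24 = 9500 ft.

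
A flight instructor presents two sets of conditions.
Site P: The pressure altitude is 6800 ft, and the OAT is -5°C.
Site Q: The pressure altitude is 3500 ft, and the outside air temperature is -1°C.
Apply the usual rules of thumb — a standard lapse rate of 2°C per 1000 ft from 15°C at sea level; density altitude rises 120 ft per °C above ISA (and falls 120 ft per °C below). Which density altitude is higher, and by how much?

Site P by 3612 ft

Site P: ISA temp = 1.4°C, deviation -6.4°C, DA = 6800 + 120 × (-6.4) = 6032 ft.
Site Q: ISA temp = 8°C, deviation -9°C, DA = 3500 + 120 × (-9) = 2420 ft.
Site P is higher by 6032 − 2420 = 3612 ft.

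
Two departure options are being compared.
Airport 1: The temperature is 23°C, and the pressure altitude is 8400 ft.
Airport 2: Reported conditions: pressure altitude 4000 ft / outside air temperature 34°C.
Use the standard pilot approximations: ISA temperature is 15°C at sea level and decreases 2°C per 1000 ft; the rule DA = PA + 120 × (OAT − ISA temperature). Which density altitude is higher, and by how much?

Airport 1 by 4136 ft

Airport 1: ISA temp = -1.8°C, deviation +24.8°C, DA = 8400 + 120 × 24.8 = 11376 ft.
Airport 2: ISA temp = 7°C, deviation +27°C, DA = 4000 + 120 × 27 = 7240 ft.
Airport 1 is higher by 11376 − 7240 = 4136 ft.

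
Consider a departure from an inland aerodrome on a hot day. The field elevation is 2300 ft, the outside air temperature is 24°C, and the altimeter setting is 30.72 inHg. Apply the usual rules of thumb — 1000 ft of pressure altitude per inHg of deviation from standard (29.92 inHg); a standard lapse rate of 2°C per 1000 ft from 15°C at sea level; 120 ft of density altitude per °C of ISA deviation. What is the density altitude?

Pressure altitude = 2300 + (29.92 − 30.72) × 1000 = 2300 + (-800) = 1500 ft.
ISA temperature at 1500 ft = 15 − 2 × (1500/1000) = 12°C.
ISA deviation = 24 − 12 = +12°C.
Density altitude = 1500 + 120 × (12) = 2940 ft.

2940 ft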